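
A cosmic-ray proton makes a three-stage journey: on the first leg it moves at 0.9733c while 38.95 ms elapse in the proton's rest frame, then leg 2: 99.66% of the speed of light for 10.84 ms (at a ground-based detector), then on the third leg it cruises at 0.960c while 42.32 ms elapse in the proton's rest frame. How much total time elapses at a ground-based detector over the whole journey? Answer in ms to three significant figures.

Leg 1: γ = 1/√(1 − 0.9733²) = 1/√0.05269 = 4.357; Δt_1 = 4.357 × 38.95 = 169.7 ms.
Leg 2: 10.84 ms is already measured at a ground-based detector.
Leg 3: γ = 1/√(1 − 0.960²) = 25/7 ≈ 3.571; Δt_3 = 3.571 × 42.32 = 151.1 ms.
Total: 169.7 + 10.84 + 151.1 ms.

Δt = 332 ms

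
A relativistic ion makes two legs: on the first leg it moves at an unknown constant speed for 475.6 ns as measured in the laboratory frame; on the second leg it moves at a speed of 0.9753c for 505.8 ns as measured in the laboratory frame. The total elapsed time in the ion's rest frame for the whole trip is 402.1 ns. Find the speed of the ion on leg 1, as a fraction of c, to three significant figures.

β = 0.792

Leg 1: speed unknown; τ_1 = 475.6/γ_1.
Leg 2: γ = 1/√(1 − 0.9753²) = 1/√0.04879 = 4.527; τ_2 = 505.8/4.527 = 111.7 ns.
Total proper time: τ_1 + 111.7 = 402.1, so τ_1 = 402.1 − 111.7 = 290.4 ns.
γ_1 = 475.6/290.4 = 1.638; β = √(1 − 1/γ²) = √0.6272.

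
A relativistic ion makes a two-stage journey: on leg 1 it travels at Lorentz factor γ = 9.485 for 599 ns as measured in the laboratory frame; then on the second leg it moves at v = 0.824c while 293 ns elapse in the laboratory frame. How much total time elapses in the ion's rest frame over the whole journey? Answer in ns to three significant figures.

τ = 229 ns

Leg 1: γ = 9.485; τ_1 = 599/9.485 = 63.15 ns.
Leg 2: γ = 1/√(1 − 0.824²) = 1/√0.3210 = 1.765; τ_2 = 293/1.765 = 166.0 ns.
Total: 63.15 + 166.0 ns.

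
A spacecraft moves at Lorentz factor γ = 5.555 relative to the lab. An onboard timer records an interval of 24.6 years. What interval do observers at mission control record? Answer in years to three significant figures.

Δt = 137 years

γ = 5.555
The interval measured aboard the spacecraft is the proper time (both events occur at the same place in that frame); the lab-frame interval is Δt = γτ = 5.555 × 24.6 years.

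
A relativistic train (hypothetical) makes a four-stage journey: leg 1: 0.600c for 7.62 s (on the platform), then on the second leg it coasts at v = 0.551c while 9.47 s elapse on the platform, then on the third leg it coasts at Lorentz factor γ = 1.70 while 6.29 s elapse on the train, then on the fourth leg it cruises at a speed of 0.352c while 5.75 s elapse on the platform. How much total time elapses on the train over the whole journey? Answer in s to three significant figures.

τ = 25.7 s

Leg 1: γ = 1/√(1 − 0.600²) = 5/4 = 1.250; τ_1 = 7.62/1.250 = 6.096 s.
Leg 2: γ = 1/√(1 − 0.551²) = 1/√0.6964 = 1.198; τ_2 = 9.47/1.198 = 7.903 s.
Leg 3: 6.29 s is already measured on the train.
Leg 4: γ = 1/√(1 − 0.352²) = 1/√0.8761 = 1.068; τ_4 = 5.75/1.068 = 5.382 s.
Total: 6.096 + 7.903 + 6.290 + 5.382 s.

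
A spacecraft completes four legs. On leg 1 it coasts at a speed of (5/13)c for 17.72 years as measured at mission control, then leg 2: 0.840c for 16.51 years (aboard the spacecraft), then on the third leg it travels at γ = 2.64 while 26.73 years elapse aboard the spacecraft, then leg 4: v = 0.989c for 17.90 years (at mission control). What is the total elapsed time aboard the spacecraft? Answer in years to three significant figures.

τ = 62.2 years

Leg 1: γ = 1/√(1 − (5/13)²) = 13/12 ≈ 1.083; τ_1 = 17.72/1.083 = 16.36 years.
Leg 2: 16.51 years is already measured aboard the spacecraft.
Leg 3: 26.73 years is already measured aboard the spacecraft.
Leg 4: γ = 1/√(1 − 0.989²) = 1/√0.02188 = 6.761; τ_4 = 17.90/6.761 = 2.648 years.
Total: 16.36 + 16.51 + 26.73 + 2.648 years.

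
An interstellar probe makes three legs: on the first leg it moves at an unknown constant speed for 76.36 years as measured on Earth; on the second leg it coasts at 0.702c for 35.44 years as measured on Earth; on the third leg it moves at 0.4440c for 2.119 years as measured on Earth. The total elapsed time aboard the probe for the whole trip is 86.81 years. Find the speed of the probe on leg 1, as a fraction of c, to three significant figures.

β = 0.624

Leg 1: speed unknown; τ_1 = 76.36/γ_1.
Leg 2: γ = 1/√(1 − 0.702²) = 1/√0.5072 = 1.404; τ_2 = 35.44/1.404 = 25.24 years.
Leg 3: γ = 1/√(1 − 0.4440²) = 1/√0.8029 = 1.116; τ_3 = 2.119/1.116 = 1.899 years.
Total proper time: τ_1 + 25.24 + 1.899 = 86.81, so τ_1 = 86.81 − 27.14 = 59.67 years.
γ_1 = 76.36/59.67 = 1.280; β = √(1 − 1/γ²) = √0.3893.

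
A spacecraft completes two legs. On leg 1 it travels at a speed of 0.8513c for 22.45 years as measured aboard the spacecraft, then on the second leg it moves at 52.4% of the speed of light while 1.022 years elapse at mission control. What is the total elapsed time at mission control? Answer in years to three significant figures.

Leg 1: γ = 1/√(1 − 0.8513²) = 1/√0.2753 = 1.906; Δt_1 = 1.906 × 22.45 = 42.79 years.
Leg 2: 1.022 years is already measured at mission control.
Total: 42.79 + 1.022 years.

Δt = 43.8 years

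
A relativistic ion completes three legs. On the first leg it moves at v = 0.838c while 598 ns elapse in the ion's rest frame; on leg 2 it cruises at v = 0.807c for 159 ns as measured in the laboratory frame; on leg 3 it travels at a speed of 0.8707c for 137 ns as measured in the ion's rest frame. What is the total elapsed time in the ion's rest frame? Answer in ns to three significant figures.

τ = 829 ns

Leg 1: 598 ns is already measured in the ion's rest frame.
Leg 2: γ = 1/√(1 − 0.807²) = 1/√0.3488 = 1.693; τ_2 = 159/1.693 = 93.90 ns.
Leg 3: 137 ns is already measured in the ion's rest frame.
Total: 598.0 + 93.90 + 137.0 ns.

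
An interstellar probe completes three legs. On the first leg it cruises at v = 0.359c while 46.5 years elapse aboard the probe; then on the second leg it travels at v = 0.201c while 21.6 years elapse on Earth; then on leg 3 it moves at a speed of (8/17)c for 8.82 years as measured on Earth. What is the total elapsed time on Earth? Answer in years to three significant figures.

Leg 1: γ = 1/√(1 − 0.359²) = 1/√0.8711 = 1.071; Δt_1 = 1.071 × 46.5 = 49.82 years.
Leg 2: 21.6 years is already measured on Earth.
Leg 3: 8.82 years is already measured on Earth.
Total: 49.82 + 21.60 + 8.820 years.

Δt = 80.2 years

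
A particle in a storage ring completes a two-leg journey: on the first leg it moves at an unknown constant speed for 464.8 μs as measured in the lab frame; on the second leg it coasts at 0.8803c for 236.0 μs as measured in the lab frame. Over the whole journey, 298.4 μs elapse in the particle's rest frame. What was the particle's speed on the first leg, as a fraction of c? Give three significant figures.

β = 0.916

Leg 1: speed unknown; τ_1 = 464.8/γ_1.
Leg 2: γ = 1/√(1 − 0.8803²) = 1/√0.2251 = 2.108; τ_2 = 236.0/2.108 = 112.0 μs.
Total proper time: τ_1 + 112.0 = 298.4, so τ_1 = 298.4 − 112.0 = 186.4 μs.
γ_1 = 464.8/186.4 = 2.493; β = √(1 − 1/γ²) = √0.8391.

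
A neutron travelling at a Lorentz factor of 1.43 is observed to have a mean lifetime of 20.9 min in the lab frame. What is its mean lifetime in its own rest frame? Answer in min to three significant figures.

γ = 1.43
The lab-frame lifetime is the dilated interval; the proper lifetime is τ₀ = Δt/γ = 20.9/1.430 min.

τ₀ = 14.6 min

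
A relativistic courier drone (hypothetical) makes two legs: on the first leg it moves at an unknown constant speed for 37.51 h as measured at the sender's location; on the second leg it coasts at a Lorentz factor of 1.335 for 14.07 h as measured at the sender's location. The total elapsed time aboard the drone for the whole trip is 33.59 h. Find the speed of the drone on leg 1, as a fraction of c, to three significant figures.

Leg 1: speed unknown; τ_1 = 37.51/γ_1.
Leg 2: γ = 1.335; τ_2 = 14.07/1.335 = 10.54 h.
Total proper time: τ_1 + 10.54 = 33.59, so τ_1 = 33.59 − 10.54 = 23.05 h.
γ_1 = 37.51/23.05 = 1.627; β = √(1 − 1/γ²) = √0.6224.

β = 0.789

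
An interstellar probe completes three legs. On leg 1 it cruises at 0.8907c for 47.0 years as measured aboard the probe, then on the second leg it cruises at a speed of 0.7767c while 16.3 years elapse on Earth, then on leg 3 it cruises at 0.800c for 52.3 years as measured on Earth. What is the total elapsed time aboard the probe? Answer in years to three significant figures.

Leg 1: 47.0 years is already measured aboard the probe.
Leg 2: γ = 1/√(1 − 0.7767²) = 1/√0.3967 = 1.588; τ_2 = 16.3/1.588 = 10.27 years.
Leg 3: γ = 1/√(1 − 0.800²) = 5/3 ≈ 1.667; τ_3 = 52.3/1.667 = 31.38 years.
Total: 47.00 + 10.27 + 31.38 years.

τ = 88.6 years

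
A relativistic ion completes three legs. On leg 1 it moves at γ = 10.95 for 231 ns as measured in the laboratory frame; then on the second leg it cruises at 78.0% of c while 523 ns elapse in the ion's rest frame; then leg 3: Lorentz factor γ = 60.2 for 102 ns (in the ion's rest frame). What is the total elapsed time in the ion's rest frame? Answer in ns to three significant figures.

Leg 1: γ = 10.95; τ_1 = 231/10.95 = 21.10 ns.
Leg 2: 523 ns is already measured in the ion's rest frame.
Leg 3: 102 ns is already measured in the ion's rest frame.
Total: 21.10 + 523.0 + 102.0 ns.

τ = 646 ns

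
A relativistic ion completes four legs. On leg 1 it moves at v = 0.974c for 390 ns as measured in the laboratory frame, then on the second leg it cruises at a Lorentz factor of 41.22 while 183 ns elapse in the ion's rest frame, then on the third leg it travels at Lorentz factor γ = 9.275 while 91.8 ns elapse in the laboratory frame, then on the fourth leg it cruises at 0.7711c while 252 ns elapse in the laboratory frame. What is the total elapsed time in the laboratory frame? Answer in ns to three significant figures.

Δt = 8280 ns

Leg 1: 390 ns is already measured in the laboratory frame.
Leg 2: γ = 41.22; Δt_2 = 41.22 × 183 = 7543 ns.
Leg 3: 91.8 ns is already measured in the laboratory frame.
Leg 4: 252 ns is already measured in the laboratory frame.
Total: 390.0 + 7543 + 91.80 + 252.0 ns.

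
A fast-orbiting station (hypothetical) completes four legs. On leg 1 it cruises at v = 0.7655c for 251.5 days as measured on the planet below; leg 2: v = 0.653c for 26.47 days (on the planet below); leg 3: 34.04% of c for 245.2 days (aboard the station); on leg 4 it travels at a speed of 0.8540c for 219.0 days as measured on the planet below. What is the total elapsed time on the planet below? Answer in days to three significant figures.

Δt = 758 days

Leg 1: 251.5 days is already measured on the planet below.
Leg 2: 26.47 days is already measured on the planet below.
Leg 3: β = 0.3404; γ = 1/√(1 − 0.3404²) = 1/√0.8841 = 1.064; Δt_3 = 1.064 × 245.2 = 260.8 days.
Leg 4: 219.0 days is already measured on the planet below.
Total: 251.5 + 26.47 + 260.8 + 219.0 days.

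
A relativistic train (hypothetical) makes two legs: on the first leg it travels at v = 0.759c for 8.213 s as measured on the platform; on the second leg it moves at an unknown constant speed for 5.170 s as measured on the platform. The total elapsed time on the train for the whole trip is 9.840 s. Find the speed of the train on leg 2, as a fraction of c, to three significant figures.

β = 0.495

Leg 1: γ = 1/√(1 − 0.759²) = 1/√0.4239 = 1.536; τ_1 = 8.213/1.536 = 5.347 s.
Leg 2: speed unknown; τ_2 = 5.170/γ_2.
Total proper time: 5.347 + τ_2 = 9.840, so τ_2 = 9.840 − 5.347 = 4.493 s.
γ_2 = 5.170/4.493 = 1.151; β = √(1 − 1/γ²) = √0.2449.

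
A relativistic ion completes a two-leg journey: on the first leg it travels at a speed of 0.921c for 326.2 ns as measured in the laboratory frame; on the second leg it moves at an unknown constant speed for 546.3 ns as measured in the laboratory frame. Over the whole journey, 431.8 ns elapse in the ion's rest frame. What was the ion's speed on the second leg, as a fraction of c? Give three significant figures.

Leg 1: γ = 1/√(1 − 0.921²) = 1/√0.1518 = 2.567; τ_1 = 326.2/2.567 = 127.1 ns.
Leg 2: speed unknown; τ_2 = 546.3/γ_2.
Total proper time: 127.1 + τ_2 = 431.8, so τ_2 = 431.8 − 127.1 = 304.7 ns.
γ_2 = 546.3/304.7 = 1.793; β = √(1 − 1/γ²) = √0.6889.

β = 0.830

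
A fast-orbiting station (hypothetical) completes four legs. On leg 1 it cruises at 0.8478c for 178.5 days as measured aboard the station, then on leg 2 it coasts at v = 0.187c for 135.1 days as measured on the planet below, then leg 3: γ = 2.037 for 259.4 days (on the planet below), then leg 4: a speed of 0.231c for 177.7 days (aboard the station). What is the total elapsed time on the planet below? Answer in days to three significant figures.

Δt = 914 days

Leg 1: γ = 1/√(1 − 0.8478²) = 1/√0.2812 = 1.886; Δt_1 = 1.886 × 178.5 = 336.6 days.
Leg 2: 135.1 days is already measured on the planet below.
Leg 3: 259.4 days is already measured on the planet below.
Leg 4: γ = 1/√(1 − 0.231²) = 1/√0.9466 = 1.028; Δt_4 = 1.028 × 177.7 = 182.6 days.
Total: 336.6 + 135.1 + 259.4 + 182.6 days.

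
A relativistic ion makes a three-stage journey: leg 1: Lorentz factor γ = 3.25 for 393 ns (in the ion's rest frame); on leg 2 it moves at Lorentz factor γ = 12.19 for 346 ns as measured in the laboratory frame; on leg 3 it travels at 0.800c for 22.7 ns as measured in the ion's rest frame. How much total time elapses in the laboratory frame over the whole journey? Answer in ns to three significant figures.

Δt = 1660 ns

Leg 1: γ = 3.25; Δt_1 = 3.250 × 393 = 1277 ns.
Leg 2: 346 ns is already measured in the laboratory frame.
Leg 3: γ = 1/√(1 − 0.800²) = 5/3 ≈ 1.667; Δt_3 = 1.667 × 22.7 = 37.83 ns.
Total: 1277 + 346.0 + 37.83 ns.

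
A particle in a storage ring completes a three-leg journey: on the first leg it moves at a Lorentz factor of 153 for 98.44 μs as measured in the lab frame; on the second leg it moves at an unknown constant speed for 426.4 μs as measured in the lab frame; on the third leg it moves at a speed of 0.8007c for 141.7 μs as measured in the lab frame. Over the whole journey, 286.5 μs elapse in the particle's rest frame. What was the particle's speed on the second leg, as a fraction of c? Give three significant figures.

β = 0.882

Leg 1: γ = 153; τ_1 = 98.44/153.0 = 0.6434 μs.
Leg 2: speed unknown; τ_2 = 426.4/γ_2.
Leg 3: γ = 1/√(1 − 0.8007²) = 1/√0.3589 = 1.669; τ_3 = 141.7/1.669 = 84.89 μs.
Total proper time: 0.6434 + τ_2 + 84.89 = 286.5, so τ_2 = 286.5 − 85.53 = 201.0 μs.
γ_2 = 426.4/201.0 = 2.122; β = √(1 − 1/γ²) = √0.7779.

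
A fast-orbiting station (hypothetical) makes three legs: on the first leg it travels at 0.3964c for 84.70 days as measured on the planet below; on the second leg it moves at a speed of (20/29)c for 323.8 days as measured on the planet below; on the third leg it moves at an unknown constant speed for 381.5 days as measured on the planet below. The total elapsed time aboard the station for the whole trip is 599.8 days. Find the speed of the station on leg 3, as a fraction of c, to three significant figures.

Leg 1: γ = 1/√(1 − 0.3964²) = 1/√0.8429 = 1.089; τ_1 = 84.70/1.089 = 77.76 days.
Leg 2: γ = 1/√(1 − (20/29)²) = 29/21 ≈ 1.381; τ_2 = 323.8/1.381 = 234.5 days.
Leg 3: speed unknown; τ_3 = 381.5/γ_3.
Total proper time: 77.76 + 234.5 + τ_3 = 599.8, so τ_3 = 599.8 − 312.2 = 287.6 days.
γ_3 = 381.5/287.6 = 1.327; β = √(1 − 1/γ²) = √0.4318.

β = 0.657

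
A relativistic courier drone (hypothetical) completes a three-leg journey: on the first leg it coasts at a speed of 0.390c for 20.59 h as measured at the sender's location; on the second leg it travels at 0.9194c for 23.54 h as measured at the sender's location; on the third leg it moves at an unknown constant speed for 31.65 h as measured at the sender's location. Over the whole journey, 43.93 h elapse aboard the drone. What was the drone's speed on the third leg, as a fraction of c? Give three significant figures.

β = 0.868

Leg 1: γ = 1/√(1 − 0.390²) = 1/√0.8479 = 1.086; τ_1 = 20.59/1.086 = 18.96 h.
Leg 2: γ = 1/√(1 − 0.9194²) = 1/√0.1547 = 2.542; τ_2 = 23.54/2.542 = 9.259 h.
Leg 3: speed unknown; τ_3 = 31.65/γ_3.
Total proper time: 18.96 + 9.259 + τ_3 = 43.93, so τ_3 = 43.93 − 28.22 = 15.71 h.
γ_3 = 31.65/15.71 = 2.014; β = √(1 − 1/γ²) = √0.7536.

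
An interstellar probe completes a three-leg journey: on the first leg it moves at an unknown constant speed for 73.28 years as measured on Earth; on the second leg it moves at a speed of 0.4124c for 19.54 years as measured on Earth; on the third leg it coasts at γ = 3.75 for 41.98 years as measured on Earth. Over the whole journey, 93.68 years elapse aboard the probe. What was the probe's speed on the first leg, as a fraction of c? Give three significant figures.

Leg 1: speed unknown; τ_1 = 73.28/γ_1.
Leg 2: γ = 1/√(1 − 0.4124²) = 1/√0.8299 = 1.098; τ_2 = 19.54/1.098 = 17.80 years.
Leg 3: γ = 3.75; τ_3 = 41.98/3.750 = 11.19 years.
Total proper time: τ_1 + 17.80 + 11.19 = 93.68, so τ_1 = 93.68 − 29.00 = 64.68 years.
γ_1 = 73.28/64.68 = 1.133; β = √(1 − 1/γ²) = √0.2208.

β = 0.470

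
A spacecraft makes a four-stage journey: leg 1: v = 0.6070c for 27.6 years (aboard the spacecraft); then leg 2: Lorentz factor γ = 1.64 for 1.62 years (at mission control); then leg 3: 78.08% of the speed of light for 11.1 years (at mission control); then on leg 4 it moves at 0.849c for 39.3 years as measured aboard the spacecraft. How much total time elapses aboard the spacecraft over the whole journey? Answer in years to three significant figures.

τ = 74.8 years

Leg 1: 27.6 years is already measured aboard the spacecraft.
Leg 2: γ = 1.64; τ_2 = 1.62/1.640 = 0.9878 years.
Leg 3: β = 0.7808; γ = 1/√(1 − 0.7808²) = 1/√0.3904 = 1.601; τ_3 = 11.1/1.601 = 6.935 years.
Leg 4: 39.3 years is already measured aboard the spacecraft.
Total: 27.60 + 0.9878 + 6.935 + 39.30 years.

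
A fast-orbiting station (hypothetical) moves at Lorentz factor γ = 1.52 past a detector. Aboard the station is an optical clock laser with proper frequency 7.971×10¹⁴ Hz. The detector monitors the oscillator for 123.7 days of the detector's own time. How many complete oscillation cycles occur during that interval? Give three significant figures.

N = 5.60×10²¹

γ = 1.52
During 123.7 days of lab time, the oscillator's proper time advances by τ = Δt/γ = 123.7/1.520 = 81.38 days = 7.031×10⁶ s.
N = f × τ = 7.971×10¹⁴ × 7.031×10⁶ = 5.605×10²¹.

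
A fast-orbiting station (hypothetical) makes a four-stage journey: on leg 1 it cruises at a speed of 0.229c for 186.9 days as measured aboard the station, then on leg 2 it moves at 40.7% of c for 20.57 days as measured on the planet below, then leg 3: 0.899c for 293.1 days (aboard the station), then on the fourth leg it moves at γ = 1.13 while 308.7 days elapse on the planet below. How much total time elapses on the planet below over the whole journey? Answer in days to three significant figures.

Leg 1: γ = 1/√(1 − 0.229²) = 1/√0.9476 = 1.027; Δt_1 = 1.027 × 186.9 = 192.0 days.
Leg 2: 20.57 days is already measured on the planet below.
Leg 3: γ = 1/√(1 − 0.899²) = 1/√0.1918 = 2.283; Δt_3 = 2.283 × 293.1 = 669.3 days.
Leg 4: 308.7 days is already measured on the planet below.
Total: 192.0 + 20.57 + 669.3 + 308.7 days.

Δt = 1190 days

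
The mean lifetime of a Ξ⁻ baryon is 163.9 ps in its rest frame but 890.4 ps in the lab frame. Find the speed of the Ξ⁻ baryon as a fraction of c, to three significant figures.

β = 0.983

γ = Δt/τ₀ = 890.4/163.9 = 5.433
β = √(1 − 1/γ²) = √(1 − 0.03388) = √0.9661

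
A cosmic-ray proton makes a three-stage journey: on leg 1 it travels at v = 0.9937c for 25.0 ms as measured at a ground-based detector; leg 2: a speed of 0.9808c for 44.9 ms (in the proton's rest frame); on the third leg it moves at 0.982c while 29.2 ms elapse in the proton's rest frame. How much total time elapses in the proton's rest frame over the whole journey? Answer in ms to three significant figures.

Leg 1: γ = 1/√(1 − 0.9937²) = 1/√0.01256 = 8.923; τ_1 = 25.0/8.923 = 2.802 ms.
Leg 2: 44.9 ms is already measured in the proton's rest frame.
Leg 3: 29.2 ms is already measured in the proton's rest frame.
Total: 2.802 + 44.90 + 29.20 ms.

τ = 76.9 ms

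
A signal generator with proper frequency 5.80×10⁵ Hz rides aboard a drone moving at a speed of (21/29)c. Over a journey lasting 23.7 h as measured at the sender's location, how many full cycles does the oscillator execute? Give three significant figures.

N = 3.41×10¹⁰

γ = 1/√(1 − (21/29)²) = 29/20 = 1.450
The oscillator's own cycle count is N = f × τ where τ is the proper time aboard the drone. τ = Δt/γ = 23.7/1.450 = 16.34 h = 5.884×10⁴ s.
N = 5.80×10⁵ × 5.884×10⁴ = 3.413×10¹⁰.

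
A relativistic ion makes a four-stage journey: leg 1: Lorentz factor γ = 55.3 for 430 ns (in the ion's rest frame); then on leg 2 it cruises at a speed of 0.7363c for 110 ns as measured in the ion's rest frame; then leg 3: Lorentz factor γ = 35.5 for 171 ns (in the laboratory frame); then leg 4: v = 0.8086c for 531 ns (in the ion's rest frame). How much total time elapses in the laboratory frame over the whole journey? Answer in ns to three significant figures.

Leg 1: γ = 55.3; Δt_1 = 55.30 × 430 = 2.378×10⁴ ns.
Leg 2: γ = 1/√(1 − 0.7363²) = 1/√0.4579 = 1.478; Δt_2 = 1.478 × 110 = 162.6 ns.
Leg 3: 171 ns is already measured in the laboratory frame.
Leg 4: γ = 1/√(1 − 0.8086²) = 1/√0.3462 = 1.700; Δt_4 = 1.700 × 531 = 902.5 ns.
Total: 2.378×10⁴ + 162.6 + 171.0 + 902.5 ns.

Δt = 2.50×10⁴ ns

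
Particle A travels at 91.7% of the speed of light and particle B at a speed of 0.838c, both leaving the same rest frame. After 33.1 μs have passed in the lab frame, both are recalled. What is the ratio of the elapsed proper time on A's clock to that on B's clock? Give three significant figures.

A: β = 0.917; γ = 1/√(1 − 0.917²) = 1/√0.1591 = 2.507. B: γ = 1/√(1 − 0.838²) = 1/√0.2978 = 1.833.
τ_A/τ_B = γ_B/γ_A = 1.833/2.507 = 0.7310, so τ_A/τ_B = 0.7310.

τ_A/τ_B = 0.731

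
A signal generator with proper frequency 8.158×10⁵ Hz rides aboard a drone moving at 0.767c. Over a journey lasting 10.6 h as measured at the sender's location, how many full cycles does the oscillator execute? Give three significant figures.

N = 2.00×10¹⁰

γ = 1/√(1 − 0.767²) = 1/√0.4117 = 1.558
The oscillator's own cycle count is N = f × τ where τ is the proper time aboard the drone. τ = Δt/γ = 10.6/1.558 = 6.801 h = 2.449×10⁴ s.
N = 8.158×10⁵ × 2.449×10⁴ = 1.998×10¹⁰.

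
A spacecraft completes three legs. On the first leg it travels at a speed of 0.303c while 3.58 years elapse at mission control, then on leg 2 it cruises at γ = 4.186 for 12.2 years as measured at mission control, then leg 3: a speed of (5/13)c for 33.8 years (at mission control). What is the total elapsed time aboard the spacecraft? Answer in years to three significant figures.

τ = 37.5 years

Leg 1: γ = 1/√(1 − 0.303²) = 1/√0.9082 = 1.049; τ_1 = 3.58/1.049 = 3.412 years.
Leg 2: γ = 4.186; τ_2 = 12.2/4.186 = 2.914 years.
Leg 3: γ = 1/√(1 − (5/13)²) = 13/12 ≈ 1.083; τ_3 = 33.8/1.083 = 31.20 years.
Total: 3.412 + 2.914 + 31.20 years.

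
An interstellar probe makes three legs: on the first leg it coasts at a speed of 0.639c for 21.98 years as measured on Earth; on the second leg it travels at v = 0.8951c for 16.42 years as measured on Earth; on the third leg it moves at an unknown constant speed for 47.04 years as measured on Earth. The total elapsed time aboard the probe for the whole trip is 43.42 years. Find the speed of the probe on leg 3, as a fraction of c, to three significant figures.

β = 0.913

Leg 1: γ = 1/√(1 − 0.639²) = 1/√0.5917 = 1.300; τ_1 = 21.98/1.300 = 16.91 years.
Leg 2: γ = 1/√(1 − 0.8951²) = 1/√0.1988 = 2.243; τ_2 = 16.42/2.243 = 7.321 years.
Leg 3: speed unknown; τ_3 = 47.04/γ_3.
Total proper time: 16.91 + 7.321 + τ_3 = 43.42, so τ_3 = 43.42 − 24.23 = 19.19 years.
γ_3 = 47.04/19.19 = 2.451; β = √(1 − 1/γ²) = √0.8335.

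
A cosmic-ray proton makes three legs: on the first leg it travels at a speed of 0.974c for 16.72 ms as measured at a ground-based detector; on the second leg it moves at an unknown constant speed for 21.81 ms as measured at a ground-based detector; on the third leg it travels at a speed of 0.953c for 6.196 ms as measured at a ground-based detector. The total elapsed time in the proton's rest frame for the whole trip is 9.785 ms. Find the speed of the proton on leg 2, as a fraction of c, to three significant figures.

Leg 1: γ = 1/√(1 − 0.974²) = 1/√0.05132 = 4.414; τ_1 = 16.72/4.414 = 3.788 ms.
Leg 2: speed unknown; τ_2 = 21.81/γ_2.
Leg 3: γ = 1/√(1 − 0.953²) = 1/√0.09179 = 3.301; τ_3 = 6.196/3.301 = 1.877 ms.
Total proper time: 3.788 + τ_2 + 1.877 = 9.785, so τ_2 = 9.785 − 5.665 = 4.120 ms.
γ_2 = 21.81/4.120 = 5.294; β = √(1 − 1/γ²) = √0.9643.

β = 0.982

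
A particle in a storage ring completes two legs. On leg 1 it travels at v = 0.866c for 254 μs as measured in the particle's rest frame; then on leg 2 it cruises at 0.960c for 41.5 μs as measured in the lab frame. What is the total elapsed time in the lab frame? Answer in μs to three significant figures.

Δt = 549 μs

Leg 1: γ = 1/√(1 − 0.866²) = 1/√0.2500 = 2.000; Δt_1 = 2.000 × 254 = 508.0 μs.
Leg 2: 41.5 μs is already measured in the lab frame.
Total: 508.0 + 41.50 μs.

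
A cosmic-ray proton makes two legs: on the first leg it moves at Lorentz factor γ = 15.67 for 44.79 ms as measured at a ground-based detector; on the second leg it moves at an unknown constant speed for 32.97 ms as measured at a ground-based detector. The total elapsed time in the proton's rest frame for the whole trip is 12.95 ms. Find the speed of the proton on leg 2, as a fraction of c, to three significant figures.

β = 0.952

Leg 1: γ = 15.67; τ_1 = 44.79/15.67 = 2.858 ms.
Leg 2: speed unknown; τ_2 = 32.97/γ_2.
Total proper time: 2.858 + τ_2 = 12.95, so τ_2 = 12.95 − 2.858 = 10.09 ms.
γ_2 = 32.97/10.09 = 3.267; β = √(1 − 1/γ²) = √0.9063.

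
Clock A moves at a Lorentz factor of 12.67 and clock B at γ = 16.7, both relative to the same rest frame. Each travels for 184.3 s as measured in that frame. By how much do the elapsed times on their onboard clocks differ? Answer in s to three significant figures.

A: γ = 12.67; τ_A = 184.3/12.67 = 14.55 s.
B: γ = 16.7; τ_B = 184.3/16.70 = 11.04 s.

|τ_A − τ_B| = 3.51 s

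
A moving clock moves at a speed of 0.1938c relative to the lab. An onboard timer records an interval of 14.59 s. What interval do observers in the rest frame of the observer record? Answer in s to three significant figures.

Δt = 14.9 s

γ = 1/√(1 − 0.1938²) = 1/√0.9624 = 1.019
The interval measured on the moving clock is the proper time (both events occur at the same place in that frame); the lab-frame interval is Δt = γτ = 1.019 × 14.59 s.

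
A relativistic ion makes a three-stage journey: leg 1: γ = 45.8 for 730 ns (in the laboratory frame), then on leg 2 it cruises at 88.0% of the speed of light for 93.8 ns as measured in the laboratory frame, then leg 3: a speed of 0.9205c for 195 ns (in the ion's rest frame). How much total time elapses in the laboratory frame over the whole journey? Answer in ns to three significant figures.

Leg 1: 730 ns is already measured in the laboratory frame.
Leg 2: 93.8 ns is already measured in the laboratory frame.
Leg 3: γ = 1/√(1 − 0.9205²) = 1/√0.1527 = 2.559; Δt_3 = 2.559 × 195 = 499.0 ns.
Total: 730.0 + 93.80 + 499.0 ns.

Δt = 1320 ns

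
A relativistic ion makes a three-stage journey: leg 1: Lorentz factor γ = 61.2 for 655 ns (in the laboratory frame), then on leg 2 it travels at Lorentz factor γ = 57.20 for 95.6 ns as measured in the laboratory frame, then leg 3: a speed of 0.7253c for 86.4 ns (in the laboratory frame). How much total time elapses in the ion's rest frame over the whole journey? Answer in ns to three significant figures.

Leg 1: γ = 61.2; τ_1 = 655/61.20 = 10.70 ns.
Leg 2: γ = 57.20; τ_2 = 95.6/57.20 = 1.671 ns.
Leg 3: γ = 1/√(1 − 0.7253²) = 1/√0.4739 = 1.453; τ_3 = 86.4/1.453 = 59.48 ns.
Total: 10.70 + 1.671 + 59.48 ns.

τ = 71.9 ns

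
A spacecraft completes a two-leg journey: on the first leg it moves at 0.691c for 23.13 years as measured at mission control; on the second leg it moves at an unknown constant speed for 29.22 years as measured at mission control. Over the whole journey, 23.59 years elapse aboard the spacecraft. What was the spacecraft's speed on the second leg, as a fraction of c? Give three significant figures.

Leg 1: γ = 1/√(1 − 0.691²) = 1/√0.5225 = 1.383; τ_1 = 23.13/1.383 = 16.72 years.
Leg 2: speed unknown; τ_2 = 29.22/γ_2.
Total proper time: 16.72 + τ_2 = 23.59, so τ_2 = 23.59 − 16.72 = 6.870 years.
γ_2 = 29.22/6.870 = 4.253; β = √(1 − 1/γ²) = √0.9447.

β = 0.972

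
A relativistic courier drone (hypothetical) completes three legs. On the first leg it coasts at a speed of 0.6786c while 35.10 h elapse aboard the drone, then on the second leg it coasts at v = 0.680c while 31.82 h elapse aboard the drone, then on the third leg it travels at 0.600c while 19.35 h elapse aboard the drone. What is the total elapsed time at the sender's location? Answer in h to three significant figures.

Δt = 115 h

Leg 1: γ = 1/√(1 − 0.6786²) = 1/√0.5395 = 1.361; Δt_1 = 1.361 × 35.10 = 47.79 h.
Leg 2: γ = 1/√(1 − 0.680²) = 1/√0.5376 = 1.364; Δt_2 = 1.364 × 31.82 = 43.40 h.
Leg 3: γ = 1/√(1 − 0.600²) = 5/4 = 1.250; Δt_3 = 1.250 × 19.35 = 24.19 h.
Total: 47.79 + 43.40 + 24.19 h.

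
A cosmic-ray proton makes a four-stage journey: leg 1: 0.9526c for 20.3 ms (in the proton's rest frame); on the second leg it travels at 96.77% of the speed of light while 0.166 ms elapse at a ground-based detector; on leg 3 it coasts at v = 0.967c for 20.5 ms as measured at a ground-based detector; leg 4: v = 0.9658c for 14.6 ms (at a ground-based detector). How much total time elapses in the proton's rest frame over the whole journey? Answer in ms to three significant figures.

Leg 1: 20.3 ms is already measured in the proton's rest frame.
Leg 2: β = 0.9677; γ = 1/√(1 − 0.9677²) = 1/√0.06356 = 3.967; τ_2 = 0.166/3.967 = 0.04185 ms.
Leg 3: γ = 1/√(1 − 0.967²) = 1/√0.06491 = 3.925; τ_3 = 20.5/3.925 = 5.223 ms.
Leg 4: γ = 1/√(1 − 0.9658²) = 1/√0.06723 = 3.857; τ_4 = 14.6/3.857 = 3.786 ms.
Total: 20.30 + 0.04185 + 5.223 + 3.786 ms.

τ = 29.4 ms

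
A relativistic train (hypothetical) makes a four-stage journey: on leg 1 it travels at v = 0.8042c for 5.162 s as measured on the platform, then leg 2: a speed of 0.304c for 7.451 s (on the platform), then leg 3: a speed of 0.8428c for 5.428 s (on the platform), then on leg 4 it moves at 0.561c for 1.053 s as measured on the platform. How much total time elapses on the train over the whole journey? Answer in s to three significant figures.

τ = 14.0 s

Leg 1: γ = 1/√(1 − 0.8042²) = 1/√0.3533 = 1.682; τ_1 = 5.162/1.682 = 3.068 s.
Leg 2: γ = 1/√(1 − 0.304²) = 1/√0.9076 = 1.050; τ_2 = 7.451/1.050 = 7.098 s.
Leg 3: γ = 1/√(1 − 0.8428²) = 1/√0.2897 = 1.858; τ_3 = 5.428/1.858 = 2.921 s.
Leg 4: γ = 1/√(1 − 0.561²) = 1/√0.6853 = 1.208; τ_4 = 1.053/1.208 = 0.8717 s.
Total: 3.068 + 7.098 + 2.921 + 0.8717 s.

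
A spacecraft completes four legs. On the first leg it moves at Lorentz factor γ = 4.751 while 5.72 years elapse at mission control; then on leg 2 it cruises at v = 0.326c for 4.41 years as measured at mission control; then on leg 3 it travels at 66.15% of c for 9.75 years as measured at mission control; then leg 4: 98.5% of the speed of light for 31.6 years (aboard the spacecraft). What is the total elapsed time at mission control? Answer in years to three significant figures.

Δt = 203 years

Leg 1: 5.72 years is already measured at mission control.
Leg 2: 4.41 years is already measured at mission control.
Leg 3: 9.75 years is already measured at mission control.
Leg 4: β = 0.985; γ = 1/√(1 − 0.985²) = 1/√0.02977 = 5.795; Δt_4 = 5.795 × 31.6 = 183.1 years.
Total: 5.720 + 4.410 + 9.750 + 183.1 years.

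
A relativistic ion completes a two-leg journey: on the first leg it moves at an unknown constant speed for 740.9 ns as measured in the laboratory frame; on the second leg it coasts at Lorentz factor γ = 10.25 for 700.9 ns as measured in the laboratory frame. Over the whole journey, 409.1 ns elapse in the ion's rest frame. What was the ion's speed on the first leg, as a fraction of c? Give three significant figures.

β = 0.888

Leg 1: speed unknown; τ_1 = 740.9/γ_1.
Leg 2: γ = 10.25; τ_2 = 700.9/10.25 = 68.38 ns.
Total proper time: τ_1 + 68.38 = 409.1, so τ_1 = 409.1 − 68.38 = 340.7 ns.
γ_1 = 740.9/340.7 = 2.175; β = √(1 − 1/γ²) = √0.7885.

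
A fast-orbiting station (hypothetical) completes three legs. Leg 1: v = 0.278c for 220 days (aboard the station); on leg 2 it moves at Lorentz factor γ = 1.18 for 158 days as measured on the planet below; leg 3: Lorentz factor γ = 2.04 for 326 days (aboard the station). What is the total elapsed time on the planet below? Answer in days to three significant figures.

Leg 1: γ = 1/√(1 − 0.278²) = 1/√0.9227 = 1.041; Δt_1 = 1.041 × 220 = 229.0 days.
Leg 2: 158 days is already measured on the planet below.
Leg 3: γ = 2.04; Δt_3 = 2.040 × 326 = 665.0 days.
Total: 229.0 + 158.0 + 665.0 days.

Δt = 1050 days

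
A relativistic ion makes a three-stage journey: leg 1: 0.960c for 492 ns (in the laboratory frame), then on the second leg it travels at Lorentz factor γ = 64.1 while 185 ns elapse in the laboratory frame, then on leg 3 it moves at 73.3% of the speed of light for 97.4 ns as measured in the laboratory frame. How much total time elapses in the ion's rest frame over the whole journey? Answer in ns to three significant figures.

τ = 207 ns

Leg 1: γ = 1/√(1 − 0.960²) = 25/7 ≈ 3.571; τ_1 = 492/3.571 = 137.8 ns.
Leg 2: γ = 64.1; τ_2 = 185/64.10 = 2.886 ns.
Leg 3: β = 0.733; γ = 1/√(1 − 0.733²) = 1/√0.4627 = 1.470; τ_3 = 97.4/1.470 = 66.25 ns.
Total: 137.8 + 2.886 + 66.25 ns.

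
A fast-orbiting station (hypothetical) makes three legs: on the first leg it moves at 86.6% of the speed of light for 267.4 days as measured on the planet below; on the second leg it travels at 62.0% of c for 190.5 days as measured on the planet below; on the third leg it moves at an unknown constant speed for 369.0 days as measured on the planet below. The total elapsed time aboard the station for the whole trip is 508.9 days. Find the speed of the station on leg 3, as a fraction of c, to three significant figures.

β = 0.791

Leg 1: β = 0.866; γ = 1/√(1 − 0.866²) = 1/√0.2500 = 2.000; τ_1 = 267.4/2.000 = 133.7 days.
Leg 2: β = 0.620; γ = 1/√(1 − 0.620²) = 1/√0.6156 = 1.275; τ_2 = 190.5/1.275 = 149.5 days.
Leg 3: speed unknown; τ_3 = 369.0/γ_3.
Total proper time: 133.7 + 149.5 + τ_3 = 508.9, so τ_3 = 508.9 − 283.2 = 225.7 days.
γ_3 = 369.0/225.7 = 1.635; β = √(1 − 1/γ²) = √0.6258.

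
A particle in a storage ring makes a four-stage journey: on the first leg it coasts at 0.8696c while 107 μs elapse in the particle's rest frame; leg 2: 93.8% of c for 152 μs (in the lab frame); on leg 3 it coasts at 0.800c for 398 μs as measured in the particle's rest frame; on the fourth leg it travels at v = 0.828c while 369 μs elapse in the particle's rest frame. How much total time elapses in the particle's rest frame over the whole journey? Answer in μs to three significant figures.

τ = 927 μs

Leg 1: 107 μs is already measured in the particle's rest frame.
Leg 2: β = 0.938; γ = 1/√(1 − 0.938²) = 1/√0.1202 = 2.885; τ_2 = 152/2.885 = 52.69 μs.
Leg 3: 398 μs is already measured in the particle's rest frame.
Leg 4: 369 μs is already measured in the particle's rest frame.
Total: 107.0 + 52.69 + 398.0 + 369.0 μs.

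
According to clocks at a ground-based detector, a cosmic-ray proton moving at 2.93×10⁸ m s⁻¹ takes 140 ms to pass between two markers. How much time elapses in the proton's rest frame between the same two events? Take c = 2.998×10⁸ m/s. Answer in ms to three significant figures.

τ = 29.6 ms

β = 2.93×10⁸/2.998×10⁸ = 0.9773; γ = 1/√(1 − 0.9773²) = 4.722
The interval measured at a ground-based detector is the dilated one; the clock in the proton's rest frame measures the proper time τ = Δt/γ = 140/4.722 ms.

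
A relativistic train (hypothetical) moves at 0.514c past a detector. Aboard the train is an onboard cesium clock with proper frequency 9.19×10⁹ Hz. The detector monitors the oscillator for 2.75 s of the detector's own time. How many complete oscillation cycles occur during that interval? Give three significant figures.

γ = 1/√(1 − 0.514²) = 1/√0.7358 = 1.166
During 2.75 s of lab time, the oscillator's proper time advances by τ = Δt/γ = 2.75/1.166 = 2.359 s = 2.359×10⁰ s.
N = f × τ = 9.19×10⁹ × 2.359×10⁰ = 2.168×10¹⁰.

N = 2.17×10¹⁰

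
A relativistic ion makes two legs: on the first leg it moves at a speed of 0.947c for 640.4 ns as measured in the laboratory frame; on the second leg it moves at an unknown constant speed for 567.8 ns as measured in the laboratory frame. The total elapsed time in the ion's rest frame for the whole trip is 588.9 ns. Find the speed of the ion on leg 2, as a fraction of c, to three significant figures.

β = 0.738

Leg 1: γ = 1/√(1 − 0.947²) = 1/√0.1032 = 3.113; τ_1 = 640.4/3.113 = 205.7 ns.
Leg 2: speed unknown; τ_2 = 567.8/γ_2.
Total proper time: 205.7 + τ_2 = 588.9, so τ_2 = 588.9 − 205.7 = 383.2 ns.
γ_2 = 567.8/383.2 = 1.482; β = √(1 − 1/γ²) = √0.5446.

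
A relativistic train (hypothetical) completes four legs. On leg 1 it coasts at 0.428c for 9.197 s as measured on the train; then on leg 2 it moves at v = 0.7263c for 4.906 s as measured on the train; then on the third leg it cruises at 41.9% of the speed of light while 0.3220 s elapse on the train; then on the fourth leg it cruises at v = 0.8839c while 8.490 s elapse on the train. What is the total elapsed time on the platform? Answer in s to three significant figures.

Δt = 35.8 s

Leg 1: γ = 1/√(1 − 0.428²) = 1/√0.8168 = 1.106; Δt_1 = 1.106 × 9.197 = 10.18 s.
Leg 2: γ = 1/√(1 − 0.7263²) = 1/√0.4725 = 1.455; Δt_2 = 1.455 × 4.906 = 7.137 s.
Leg 3: β = 0.419; γ = 1/√(1 − 0.419²) = 1/√0.8244 = 1.101; Δt_3 = 1.101 × 0.3220 = 0.3546 s.
Leg 4: γ = 1/√(1 − 0.8839²) = 1/√0.2187 = 2.138; Δt_4 = 2.138 × 8.490 = 18.15 s.
Total: 10.18 + 7.137 + 0.3546 + 18.15 s.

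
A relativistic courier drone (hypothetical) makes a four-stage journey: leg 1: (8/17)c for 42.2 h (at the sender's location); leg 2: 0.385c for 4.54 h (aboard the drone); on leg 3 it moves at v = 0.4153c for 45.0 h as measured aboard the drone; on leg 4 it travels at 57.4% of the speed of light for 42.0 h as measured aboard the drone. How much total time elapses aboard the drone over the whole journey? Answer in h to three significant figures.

τ = 129 h

Leg 1: γ = 1/√(1 − (8/17)²) = 17/15 ≈ 1.133; τ_1 = 42.2/1.133 = 37.24 h.
Leg 2: 4.54 h is already measured aboard the drone.
Leg 3: 45.0 h is already measured aboard the drone.
Leg 4: 42.0 h is already measured aboard the drone.
Total: 37.24 + 4.540 + 45.00 + 42.00 h.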